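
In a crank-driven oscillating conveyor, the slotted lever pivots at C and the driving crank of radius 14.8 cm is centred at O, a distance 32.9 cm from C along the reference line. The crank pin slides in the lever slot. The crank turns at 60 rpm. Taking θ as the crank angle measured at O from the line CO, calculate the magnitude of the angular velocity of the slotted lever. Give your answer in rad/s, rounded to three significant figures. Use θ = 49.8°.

1.74

ω = 6.283 rad/s (from 60 rpm).
Crank pin A relative to C: A = (d + r cosθ, r sinθ); lever angle φ = atan2(r sinθ, d + r cosθ).
Differentiating tanφ: φ̇ = rω(d cosθ + r)/(d² + r² + 2dr cosθ).
d² + r² + 2dr cosθ = |CA|² = 0.193002 m²;  d cosθ + r = +0.36036 m.
|ω_lever| = |0.148·6.283·+0.36036| / 0.193002 = 1.7362 rad/s.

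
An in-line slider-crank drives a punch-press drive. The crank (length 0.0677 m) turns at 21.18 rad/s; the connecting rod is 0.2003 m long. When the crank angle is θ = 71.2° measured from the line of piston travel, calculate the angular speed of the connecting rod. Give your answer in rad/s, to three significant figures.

2.44

ω = 21.18 rad/s
The rod makes angle φ with the slider axis where L sinφ = r sinθ; differentiating, L cosφ·φ̇ = r ω cosθ.
L cosφ = √(L² − r² sin²θ) = 0.18977 m.
|ω_rod| = r ω |cosθ| / √(L² − r² sin²θ) = 0.0677·21.18·0.32227/0.18977 = 2.435 rad/s.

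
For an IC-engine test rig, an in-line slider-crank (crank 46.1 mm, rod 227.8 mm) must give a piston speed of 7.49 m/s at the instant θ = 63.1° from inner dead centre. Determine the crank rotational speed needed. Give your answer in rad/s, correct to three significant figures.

167

For an in-line slider-crank, |v_piston| = rω|sinθ|·[1 + r cosθ/√(L² − r² sin²θ)].
With r = 0.0461 m, L = 0.2278 m, θ = 63.1°: the bracketed kinematic factor |dx/dθ| = 0.044939 m.
ω = v/|dx/dθ| = 7.49/0.044939 = 166.67 rad/s.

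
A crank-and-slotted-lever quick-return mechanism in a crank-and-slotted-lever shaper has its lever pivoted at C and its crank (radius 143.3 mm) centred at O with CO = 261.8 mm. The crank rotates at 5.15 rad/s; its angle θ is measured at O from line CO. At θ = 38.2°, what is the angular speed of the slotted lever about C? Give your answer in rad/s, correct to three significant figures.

1.74

ω = 5.15 rad/s
Crank pin A relative to C: A = (d + r cosθ, r sinθ); lever angle φ = atan2(r sinθ, d + r cosθ).
Differentiating tanφ: φ̇ = rω(d cosθ + r)/(d² + r² + 2dr cosθ).
d² + r² + 2dr cosθ = |CA|² = 0.148038 m²;  d cosθ + r = +0.34904 m.
|ω_lever| = |0.1433·5.15·+0.34904| / 0.148038 = 1.74 rad/s.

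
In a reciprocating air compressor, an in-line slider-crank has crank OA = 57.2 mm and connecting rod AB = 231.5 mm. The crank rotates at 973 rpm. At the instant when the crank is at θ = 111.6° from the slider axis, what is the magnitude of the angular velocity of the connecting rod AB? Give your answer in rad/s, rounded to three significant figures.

9.52

ω = 101.9 rad/s (converted from 973 rpm).
The rod makes angle φ with the slider axis where L sinφ = r sinθ; differentiating, L cosφ·φ̇ = r ω cosθ.
L cosφ = √(L² − r² sin²θ) = 0.22531 m.
|ω_rod| = r ω |cosθ| / √(L² − r² sin²θ) = 0.0572·101.9·0.36812/0.22531 = 9.5226 rad/s.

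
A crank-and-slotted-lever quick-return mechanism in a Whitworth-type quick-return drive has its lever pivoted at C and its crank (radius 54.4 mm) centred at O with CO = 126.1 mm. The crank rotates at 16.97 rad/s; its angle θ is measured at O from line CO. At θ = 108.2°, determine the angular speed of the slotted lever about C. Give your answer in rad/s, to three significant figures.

ω = 16.97 rad/s
Crank pin A relative to C: A = (d + r cosθ, r sinθ); lever angle φ = atan2(r sinθ, d + r cosθ).
Differentiating tanφ: φ̇ = rω(d cosθ + r)/(d² + r² + 2dr cosθ).
d² + r² + 2dr cosθ = |CA|² = 0.0145754 m²;  d cosθ + r = +0.015015 m.
|ω_lever| = |0.0544·16.97·+0.015015| / 0.0145754 = 0.95098 rad/s.

0.951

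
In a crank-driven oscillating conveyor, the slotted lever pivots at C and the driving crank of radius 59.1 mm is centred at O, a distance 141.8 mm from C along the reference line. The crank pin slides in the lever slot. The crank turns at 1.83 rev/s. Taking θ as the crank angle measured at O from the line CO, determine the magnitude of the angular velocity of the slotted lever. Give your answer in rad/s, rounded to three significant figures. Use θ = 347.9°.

ω = 11.5 rad/s (from 1.83 rev/s).
Crank pin A relative to C: A = (d + r cosθ, r sinθ); lever angle φ = atan2(r sinθ, d + r cosθ).
Differentiating tanφ: φ̇ = rω(d cosθ + r)/(d² + r² + 2dr cosθ).
d² + r² + 2dr cosθ = |CA|² = 0.0399884 m²;  d cosθ + r = +0.19775 m.
|ω_lever| = |0.0591·11.5·+0.19775| / 0.0399884 = 3.3605 rad/s.

3.36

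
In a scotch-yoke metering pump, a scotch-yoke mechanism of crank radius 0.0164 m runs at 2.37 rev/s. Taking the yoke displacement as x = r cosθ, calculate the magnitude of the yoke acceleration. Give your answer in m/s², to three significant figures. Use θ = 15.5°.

3.50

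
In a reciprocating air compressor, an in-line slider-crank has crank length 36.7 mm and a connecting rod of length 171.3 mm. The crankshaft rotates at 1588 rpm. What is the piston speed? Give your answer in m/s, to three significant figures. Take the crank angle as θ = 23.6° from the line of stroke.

ω = 2π·1588/60 = 166.3 rad/s
For an in-line slider-crank, x = r cosθ + √(L² − r² sin²θ), so v = −rω sinθ·[1 + r cosθ/√(L² − r² sin²θ)].
With r = 0.0367 m, L = 0.1713 m, θ = 23.6°: √(L² − r² sin²θ) = 0.17067 m.
v = −0.0367·166.3·0.40035·[1 + 0.0367·0.91636/0.17067] = -2.9248 m/s.
|v| = 2.9248 m/s.

2.92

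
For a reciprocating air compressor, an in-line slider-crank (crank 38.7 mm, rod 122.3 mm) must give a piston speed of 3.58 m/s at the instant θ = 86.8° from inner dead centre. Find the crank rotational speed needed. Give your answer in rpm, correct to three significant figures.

869

For an in-line slider-crank, |v_piston| = rω|sinθ|·[1 + r cosθ/√(L² − r² sin²θ)].
With r = 0.0387 m, L = 0.1223 m, θ = 86.8°: the bracketed kinematic factor |dx/dθ| = 0.039359 m.
ω = v/|dx/dθ| = 3.58/0.039359 = 90.958 rad/s.
N = 60ω/(2π) = 868.58 rpm.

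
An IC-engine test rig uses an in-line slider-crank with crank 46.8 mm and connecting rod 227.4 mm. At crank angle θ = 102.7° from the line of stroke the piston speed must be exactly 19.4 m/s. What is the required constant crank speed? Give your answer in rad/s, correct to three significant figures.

For an in-line slider-crank, |v_piston| = rω|sinθ|·[1 + r cosθ/√(L² − r² sin²θ)].
With r = 0.0468 m, L = 0.2274 m, θ = 102.7°: the bracketed kinematic factor |dx/dθ| = 0.043546 m.
ω = v/|dx/dθ| = 19.4/0.043546 = 445.5 rad/s.

446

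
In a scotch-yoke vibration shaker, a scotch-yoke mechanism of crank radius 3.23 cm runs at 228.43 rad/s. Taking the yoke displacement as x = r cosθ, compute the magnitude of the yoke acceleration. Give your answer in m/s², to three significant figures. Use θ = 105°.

ω = 228.4 rad/s
x = r cosθ ⇒ ẍ = −rω² cosθ (ω constant).
|a| = rω²|cosθ| = 0.0323·(228.4)²·|cos 105°| = 436.22 m/s².

436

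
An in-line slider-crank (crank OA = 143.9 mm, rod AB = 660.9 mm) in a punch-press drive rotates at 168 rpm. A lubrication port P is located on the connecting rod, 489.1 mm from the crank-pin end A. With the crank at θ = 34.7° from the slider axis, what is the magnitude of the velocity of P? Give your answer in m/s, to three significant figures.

ω = 17.59 rad/s.  Crank-pin speed |V_A| = rω = 2.5316 m/s, perpendicular to OA.
Rod angle: sinφ = −(r/L) sinθ ⇒ φ = -7.120°; ω_rod = −rω cosθ/√(L²−r²sin²θ) = -3.1738 rad/s.
V_P = V_A + ω_rod × AP, with AP = 0.4891 m along the rod.
Components: V_Px = −rω sinθ − a·ω_rod·sinφ = -1.6336 m/s;  V_Py = rω cosθ + a·ω_rod·cosφ = +0.54105 m/s.
|V_P| = √(V_Px² + V_Py²) = 1.7209 m/s.

1.72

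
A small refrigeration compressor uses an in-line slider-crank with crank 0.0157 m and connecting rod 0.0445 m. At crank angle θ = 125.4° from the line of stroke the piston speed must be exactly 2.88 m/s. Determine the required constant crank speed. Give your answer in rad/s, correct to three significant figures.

286

For an in-line slider-crank, |v_piston| = rω|sinθ|·[1 + r cosθ/√(L² − r² sin²θ)].
With r = 0.0157 m, L = 0.0445 m, θ = 125.4°: the bracketed kinematic factor |dx/dθ| = 0.010067 m.
ω = v/|dx/dθ| = 2.88/0.010067 = 286.09 rad/s.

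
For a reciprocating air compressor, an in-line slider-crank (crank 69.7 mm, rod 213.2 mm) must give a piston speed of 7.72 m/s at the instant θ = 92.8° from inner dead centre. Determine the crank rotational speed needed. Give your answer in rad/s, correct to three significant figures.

For an in-line slider-crank, |v_piston| = rω|sinθ|·[1 + r cosθ/√(L² − r² sin²θ)].
With r = 0.0697 m, L = 0.2132 m, θ = 92.8°: the bracketed kinematic factor |dx/dθ| = 0.068441 m.
ω = v/|dx/dθ| = 7.72/0.068441 = 112.8 rad/s.

113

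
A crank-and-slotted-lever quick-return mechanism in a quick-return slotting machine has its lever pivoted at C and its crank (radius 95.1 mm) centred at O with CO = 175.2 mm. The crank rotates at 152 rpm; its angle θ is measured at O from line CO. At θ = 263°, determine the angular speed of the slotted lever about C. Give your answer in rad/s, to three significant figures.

ω = 15.92 rad/s (from 152 rpm).
Crank pin A relative to C: A = (d + r cosθ, r sinθ); lever angle φ = atan2(r sinθ, d + r cosθ).
Differentiating tanφ: φ̇ = rω(d cosθ + r)/(d² + r² + 2dr cosθ).
d² + r² + 2dr cosθ = |CA|² = 0.035678 m²;  d cosθ + r = +0.073748 m.
|ω_lever| = |0.0951·15.92·+0.073748| / 0.035678 = 3.129 rad/s.

3.13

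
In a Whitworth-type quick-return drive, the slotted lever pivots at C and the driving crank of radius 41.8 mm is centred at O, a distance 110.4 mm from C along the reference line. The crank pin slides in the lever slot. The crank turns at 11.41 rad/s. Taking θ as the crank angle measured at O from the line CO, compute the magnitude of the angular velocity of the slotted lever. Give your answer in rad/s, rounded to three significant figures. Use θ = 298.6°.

ω = 11.41 rad/s
Crank pin A relative to C: A = (d + r cosθ, r sinθ); lever angle φ = atan2(r sinθ, d + r cosθ).
Differentiating tanφ: φ̇ = rω(d cosθ + r)/(d² + r² + 2dr cosθ).
d² + r² + 2dr cosθ = |CA|² = 0.0183535 m²;  d cosθ + r = +0.094648 m.
|ω_lever| = |0.0418·11.41·+0.094648| / 0.0183535 = 2.4595 rad/s.

2.46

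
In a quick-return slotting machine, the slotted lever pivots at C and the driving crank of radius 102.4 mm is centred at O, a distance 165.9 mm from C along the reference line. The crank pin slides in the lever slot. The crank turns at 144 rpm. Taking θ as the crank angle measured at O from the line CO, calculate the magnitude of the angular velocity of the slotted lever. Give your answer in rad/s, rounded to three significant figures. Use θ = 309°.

5.38

ω = 15.08 rad/s (from 144 rpm).
Crank pin A relative to C: A = (d + r cosθ, r sinθ); lever angle φ = atan2(r sinθ, d + r cosθ).
Differentiating tanφ: φ̇ = rω(d cosθ + r)/(d² + r² + 2dr cosθ).
d² + r² + 2dr cosθ = |CA|² = 0.0593906 m²;  d cosθ + r = +0.2068 m.
|ω_lever| = |0.1024·15.08·+0.2068| / 0.0593906 = 5.3769 rad/s.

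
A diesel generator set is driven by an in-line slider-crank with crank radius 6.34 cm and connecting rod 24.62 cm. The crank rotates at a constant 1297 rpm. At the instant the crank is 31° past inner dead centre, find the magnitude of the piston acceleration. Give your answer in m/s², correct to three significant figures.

1150

ω = 2π·1297/60 = 135.8 rad/s
x(θ) = r cosθ + √(L² − r² sin²θ); with ω constant, a = ω²·d²x/dθ².
d²x/dθ² = −r cosθ − r²(cos2θ)/√u − r⁴ sin²2θ/(4u^{3/2}),  u = L² − r² sin²θ = 0.0595482 m².
Substituting r = 0.0634 m, L = 0.2462 m, θ = 31°: d²x/dθ² = -0.062294 m.
a = ω²·d²x/dθ² = (135.8)²·(-0.062294) = -1149.2 m/s²;  |a| = 1149.2 m/s².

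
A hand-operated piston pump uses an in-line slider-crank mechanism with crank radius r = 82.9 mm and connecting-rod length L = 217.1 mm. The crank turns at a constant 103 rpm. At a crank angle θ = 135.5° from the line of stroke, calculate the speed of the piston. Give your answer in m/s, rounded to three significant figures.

ω = 2π·103/60 = 10.79 rad/s
For an in-line slider-crank, x = r cosθ + √(L² − r² sin²θ), so v = −rω sinθ·[1 + r cosθ/√(L² − r² sin²θ)].
With r = 0.0829 m, L = 0.2171 m, θ = 135.5°: √(L² − r² sin²θ) = 0.20918 m.
v = −0.0829·10.79·0.70091·[1 + 0.0829·-0.71325/0.20918] = -0.44958 m/s.
|v| = 0.44958 m/s.

0.450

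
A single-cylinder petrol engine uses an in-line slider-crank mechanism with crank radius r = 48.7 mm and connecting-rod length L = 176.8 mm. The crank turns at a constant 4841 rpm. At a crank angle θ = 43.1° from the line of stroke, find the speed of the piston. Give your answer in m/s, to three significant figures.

20.3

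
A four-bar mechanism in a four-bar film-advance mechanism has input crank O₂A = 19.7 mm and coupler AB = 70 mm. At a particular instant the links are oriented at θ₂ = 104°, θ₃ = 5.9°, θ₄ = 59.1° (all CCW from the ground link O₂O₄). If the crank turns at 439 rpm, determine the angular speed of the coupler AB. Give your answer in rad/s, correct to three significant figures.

ω₂ = 45.97 rad/s (from 439 rpm).
Differentiating the loop-closure r₂e^{iθ₂}+r₃e^{iθ₃}=r₁+r₄e^{iθ₄} gives r₂ω₂e^{iθ₂}+r₃ω₃e^{iθ₃}=r₄ω₄e^{iθ₄}.
Eliminating the other unknown: ω₃ = r₂ω₂ sin(θ₄−θ₂) / [r₃ sin(θ₃−θ₄)].
Numerator sine = -0.70587; denominator sine = -0.80073.
Result = 0.0197·45.97·(-0.70587) / (0.07·(-0.80073)) = +11.405 rad/s; magnitude 11.405 rad/s.

11.4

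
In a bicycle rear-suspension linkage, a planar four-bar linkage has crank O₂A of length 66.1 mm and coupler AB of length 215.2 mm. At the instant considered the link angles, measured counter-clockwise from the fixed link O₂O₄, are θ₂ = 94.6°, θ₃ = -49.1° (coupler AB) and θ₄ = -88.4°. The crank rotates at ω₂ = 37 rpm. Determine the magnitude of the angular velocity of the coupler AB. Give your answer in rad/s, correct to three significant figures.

0.0983

ω₂ = 3.875 rad/s (from 37 rpm).
Differentiating the loop-closure r₂e^{iθ₂}+r₃e^{iθ₃}=r₁+r₄e^{iθ₄} gives r₂ω₂e^{iθ₂}+r₃ω₃e^{iθ₃}=r₄ω₄e^{iθ₄}.
Eliminating the other unknown: ω₃ = r₂ω₂ sin(θ₄−θ₂) / [r₃ sin(θ₃−θ₄)].
Numerator sine = +0.05234; denominator sine = +0.63338.
Result = 0.0661·3.875·(+0.05234) / (0.2152·(+0.63338)) = +0.098339 rad/s; magnitude 0.098339 rad/s.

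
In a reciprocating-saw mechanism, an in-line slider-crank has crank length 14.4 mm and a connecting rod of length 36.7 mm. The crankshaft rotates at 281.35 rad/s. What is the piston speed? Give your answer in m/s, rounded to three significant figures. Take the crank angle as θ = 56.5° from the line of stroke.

4.15

ω = 281.4 rad/s
For an in-line slider-crank, x = r cosθ + √(L² − r² sin²θ), so v = −rω sinθ·[1 + r cosθ/√(L² − r² sin²θ)].
With r = 0.0144 m, L = 0.0367 m, θ = 56.5°: √(L² − r² sin²θ) = 0.03468 m.
v = −0.0144·281.4·0.83389·[1 + 0.0144·0.55194/0.03468] = -4.1527 m/s.
|v| = 4.1527 m/s.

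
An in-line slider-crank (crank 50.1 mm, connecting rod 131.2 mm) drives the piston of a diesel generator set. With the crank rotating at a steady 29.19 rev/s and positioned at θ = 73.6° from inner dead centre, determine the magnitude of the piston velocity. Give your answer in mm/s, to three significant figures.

ω = 2π·29.2 = 183.4 rad/s
For an in-line slider-crank, x = r cosθ + √(L² − r² sin²θ), so v = −rω sinθ·[1 + r cosθ/√(L² − r² sin²θ)].
With r = 0.0501 m, L = 0.1312 m, θ = 73.6°: √(L² − r² sin²θ) = 0.12208 m.
v = −0.0501·183.4·0.95931·[1 + 0.0501·0.28234/0.12208] = -9.8362 m/s.
|v| = 9.8362 m/s = 9836.2 mm/s.

9840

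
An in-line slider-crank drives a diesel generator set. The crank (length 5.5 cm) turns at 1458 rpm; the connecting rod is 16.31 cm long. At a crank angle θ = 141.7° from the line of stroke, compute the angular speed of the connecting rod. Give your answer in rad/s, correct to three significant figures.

41.3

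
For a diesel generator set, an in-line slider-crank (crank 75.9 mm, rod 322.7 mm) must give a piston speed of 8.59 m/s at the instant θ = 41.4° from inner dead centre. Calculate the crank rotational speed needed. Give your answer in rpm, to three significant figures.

1390

For an in-line slider-crank, |v_piston| = rω|sinθ|·[1 + r cosθ/√(L² − r² sin²θ)].
With r = 0.0759 m, L = 0.3227 m, θ = 41.4°: the bracketed kinematic factor |dx/dθ| = 0.059158 m.
ω = v/|dx/dθ| = 8.59/0.059158 = 145.2 rad/s.
N = 60ω/(2π) = 1386.6 rpm.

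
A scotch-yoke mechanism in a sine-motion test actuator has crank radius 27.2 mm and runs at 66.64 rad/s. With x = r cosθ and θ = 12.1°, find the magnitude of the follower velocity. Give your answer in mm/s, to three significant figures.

380

ω = 66.64 rad/s
x = r cosθ ⇒ ẋ = −rω sinθ.
|v| = rω|sinθ| = 0.0272·66.64·|sin 12.1°| = 0.37996 m/s = 379.96 mm/s.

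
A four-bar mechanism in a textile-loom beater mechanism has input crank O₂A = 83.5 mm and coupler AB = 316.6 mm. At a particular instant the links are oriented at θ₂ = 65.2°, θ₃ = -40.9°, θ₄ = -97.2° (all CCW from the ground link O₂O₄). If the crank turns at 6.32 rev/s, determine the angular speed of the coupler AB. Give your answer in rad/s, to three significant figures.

ω₂ = 39.71 rad/s (from 6.32 rev/s).
Differentiating the loop-closure r₂e^{iθ₂}+r₃e^{iθ₃}=r₁+r₄e^{iθ₄} gives r₂ω₂e^{iθ₂}+r₃ω₃e^{iθ₃}=r₄ω₄e^{iθ₄}.
Eliminating the other unknown: ω₃ = r₂ω₂ sin(θ₄−θ₂) / [r₃ sin(θ₃−θ₄)].
Numerator sine = -0.30237; denominator sine = +0.83195.
Result = 0.0835·39.71·(-0.30237) / (0.3166·(+0.83195)) = -3.8064 rad/s; magnitude 3.8064 rad/s.

3.81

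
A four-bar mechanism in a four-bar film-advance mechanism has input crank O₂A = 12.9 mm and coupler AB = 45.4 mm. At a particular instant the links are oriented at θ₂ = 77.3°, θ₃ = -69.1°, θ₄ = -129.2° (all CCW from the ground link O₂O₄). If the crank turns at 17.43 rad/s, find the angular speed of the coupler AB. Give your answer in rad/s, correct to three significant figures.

ω₂ = 17.43 rad/s
Differentiating the loop-closure r₂e^{iθ₂}+r₃e^{iθ₃}=r₁+r₄e^{iθ₄} gives r₂ω₂e^{iθ₂}+r₃ω₃e^{iθ₃}=r₄ω₄e^{iθ₄}.
Eliminating the other unknown: ω₃ = r₂ω₂ sin(θ₄−θ₂) / [r₃ sin(θ₃−θ₄)].
Numerator sine = +0.44620; denominator sine = +0.86690.
Result = 0.0129·17.43·(+0.44620) / (0.0454·(+0.86690)) = +2.5491 rad/s; magnitude 2.5491 rad/s.

2.55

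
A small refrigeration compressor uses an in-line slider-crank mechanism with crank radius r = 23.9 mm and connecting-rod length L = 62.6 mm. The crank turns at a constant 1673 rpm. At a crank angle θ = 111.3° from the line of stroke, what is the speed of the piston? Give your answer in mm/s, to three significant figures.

3320

ω = 2π·1673/60 = 175.2 rad/s
For an in-line slider-crank, x = r cosθ + √(L² − r² sin²θ), so v = −rω sinθ·[1 + r cosθ/√(L² − r² sin²θ)].
With r = 0.0239 m, L = 0.0626 m, θ = 111.3°: √(L² − r² sin²θ) = 0.058506 m.
v = −0.0239·175.2·0.93169·[1 + 0.0239·-0.36325/0.058506] = -3.3223 m/s.
|v| = 3.3223 m/s = 3322.3 mm/s.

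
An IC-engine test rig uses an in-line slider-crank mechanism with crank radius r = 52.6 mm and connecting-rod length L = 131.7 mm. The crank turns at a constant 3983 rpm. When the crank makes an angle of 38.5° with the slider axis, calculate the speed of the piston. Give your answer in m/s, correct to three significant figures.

18.1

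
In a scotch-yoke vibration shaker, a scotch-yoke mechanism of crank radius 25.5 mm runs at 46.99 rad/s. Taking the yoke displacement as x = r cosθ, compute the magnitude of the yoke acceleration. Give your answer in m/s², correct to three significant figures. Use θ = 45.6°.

ω = 46.99 rad/s
x = r cosθ ⇒ ẍ = −rω² cosθ (ω constant).
|a| = rω²|cosθ| = 0.0255·(46.99)²·|cos 45.6°| = 39.395 m/s².

39.4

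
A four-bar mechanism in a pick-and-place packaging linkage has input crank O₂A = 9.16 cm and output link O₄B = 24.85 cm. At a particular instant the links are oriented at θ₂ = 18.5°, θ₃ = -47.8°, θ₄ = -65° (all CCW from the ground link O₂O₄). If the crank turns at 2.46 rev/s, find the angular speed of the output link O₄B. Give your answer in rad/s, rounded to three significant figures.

17.6

ω₂ = 15.46 rad/s (from 2.46 rev/s).
Differentiating the loop-closure r₂e^{iθ₂}+r₃e^{iθ₃}=r₁+r₄e^{iθ₄} gives r₂ω₂e^{iθ₂}+r₃ω₃e^{iθ₃}=r₄ω₄e^{iθ₄}.
Eliminating the other unknown: ω₄ = r₂ω₂ sin(θ₂−θ₃) / [r₄ sin(θ₄−θ₃)].
Numerator sine = +0.91566; denominator sine = -0.29571.
Result = 0.0916·15.46·(+0.91566) / (0.2485·(-0.29571)) = -17.642 rad/s; magnitude 17.642 rad/s.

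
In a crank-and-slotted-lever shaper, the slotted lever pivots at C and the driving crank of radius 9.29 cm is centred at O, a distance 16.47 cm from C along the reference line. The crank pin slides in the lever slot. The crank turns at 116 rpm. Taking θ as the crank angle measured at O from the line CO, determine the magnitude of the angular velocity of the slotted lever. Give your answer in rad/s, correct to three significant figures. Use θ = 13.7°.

ω = 12.15 rad/s (from 116 rpm).
Crank pin A relative to C: A = (d + r cosθ, r sinθ); lever angle φ = atan2(r sinθ, d + r cosθ).
Differentiating tanφ: φ̇ = rω(d cosθ + r)/(d² + r² + 2dr cosθ).
d² + r² + 2dr cosθ = |CA|² = 0.0654871 m²;  d cosθ + r = +0.25291 m.
|ω_lever| = |0.0929·12.15·+0.25291| / 0.0654871 = 4.3583 rad/s.

4.36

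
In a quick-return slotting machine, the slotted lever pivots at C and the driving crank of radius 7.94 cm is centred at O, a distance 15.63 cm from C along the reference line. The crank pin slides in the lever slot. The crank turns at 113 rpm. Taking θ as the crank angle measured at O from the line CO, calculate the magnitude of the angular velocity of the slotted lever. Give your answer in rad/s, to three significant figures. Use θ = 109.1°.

1.17

ω = 11.83 rad/s (from 113 rpm).
Crank pin A relative to C: A = (d + r cosθ, r sinθ); lever angle φ = atan2(r sinθ, d + r cosθ).
Differentiating tanφ: φ̇ = rω(d cosθ + r)/(d² + r² + 2dr cosθ).
d² + r² + 2dr cosθ = |CA|² = 0.0226124 m²;  d cosθ + r = +0.028256 m.
|ω_lever| = |0.0794·11.83·+0.028256| / 0.0226124 = 1.1741 rad/s.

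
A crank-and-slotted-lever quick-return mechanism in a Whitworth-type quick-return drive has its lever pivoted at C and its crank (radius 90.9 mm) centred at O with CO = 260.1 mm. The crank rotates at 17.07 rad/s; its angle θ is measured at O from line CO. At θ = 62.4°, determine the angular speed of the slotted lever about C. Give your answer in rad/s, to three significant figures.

ω = 17.07 rad/s
Crank pin A relative to C: A = (d + r cosθ, r sinθ); lever angle φ = atan2(r sinθ, d + r cosθ).
Differentiating tanφ: φ̇ = rω(d cosθ + r)/(d² + r² + 2dr cosθ).
d² + r² + 2dr cosθ = |CA|² = 0.0978223 m²;  d cosθ + r = +0.2114 m.
|ω_lever| = |0.0909·17.07·+0.2114| / 0.0978223 = 3.3533 rad/s.

3.35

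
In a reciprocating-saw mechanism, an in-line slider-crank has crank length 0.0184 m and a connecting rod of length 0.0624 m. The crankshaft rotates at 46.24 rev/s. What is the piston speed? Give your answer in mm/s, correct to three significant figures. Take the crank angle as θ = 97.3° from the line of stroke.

5090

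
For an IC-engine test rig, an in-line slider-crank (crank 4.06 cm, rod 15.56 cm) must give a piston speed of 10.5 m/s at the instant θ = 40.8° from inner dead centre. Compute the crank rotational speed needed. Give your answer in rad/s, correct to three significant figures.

For an in-line slider-crank, |v_piston| = rω|sinθ|·[1 + r cosθ/√(L² − r² sin²θ)].
With r = 0.0406 m, L = 0.1556 m, θ = 40.8°: the bracketed kinematic factor |dx/dθ| = 0.031847 m.
ω = v/|dx/dθ| = 10.5/0.031847 = 329.7 rad/s.

330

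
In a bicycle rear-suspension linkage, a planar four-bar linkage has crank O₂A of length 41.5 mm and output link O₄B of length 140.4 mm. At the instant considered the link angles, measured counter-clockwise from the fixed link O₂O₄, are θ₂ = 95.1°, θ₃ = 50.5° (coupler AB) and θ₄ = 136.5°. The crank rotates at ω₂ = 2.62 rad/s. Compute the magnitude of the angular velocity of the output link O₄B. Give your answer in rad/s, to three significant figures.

0.545

ω₂ = 2.62 rad/s
Differentiating the loop-closure r₂e^{iθ₂}+r₃e^{iθ₃}=r₁+r₄e^{iθ₄} gives r₂ω₂e^{iθ₂}+r₃ω₃e^{iθ₃}=r₄ω₄e^{iθ₄}.
Eliminating the other unknown: ω₄ = r₂ω₂ sin(θ₂−θ₃) / [r₄ sin(θ₄−θ₃)].
Numerator sine = +0.70215; denominator sine = +0.99756.
Result = 0.0415·2.62·(+0.70215) / (0.1404·(+0.99756)) = +0.5451 rad/s; magnitude 0.5451 rad/s.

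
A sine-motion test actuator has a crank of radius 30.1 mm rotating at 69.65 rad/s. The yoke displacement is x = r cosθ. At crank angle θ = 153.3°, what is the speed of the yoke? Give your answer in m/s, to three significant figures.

0.942

ω = 69.65 rad/s
x = r cosθ ⇒ ẋ = −rω sinθ.
|v| = rω|sinθ| = 0.0301·69.65·|sin 153.3°| = 0.94198 m/s.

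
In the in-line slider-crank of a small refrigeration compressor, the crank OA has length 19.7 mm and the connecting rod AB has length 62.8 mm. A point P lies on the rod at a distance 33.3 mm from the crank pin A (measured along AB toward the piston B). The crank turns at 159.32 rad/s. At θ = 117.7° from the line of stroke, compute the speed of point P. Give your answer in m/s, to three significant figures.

2.65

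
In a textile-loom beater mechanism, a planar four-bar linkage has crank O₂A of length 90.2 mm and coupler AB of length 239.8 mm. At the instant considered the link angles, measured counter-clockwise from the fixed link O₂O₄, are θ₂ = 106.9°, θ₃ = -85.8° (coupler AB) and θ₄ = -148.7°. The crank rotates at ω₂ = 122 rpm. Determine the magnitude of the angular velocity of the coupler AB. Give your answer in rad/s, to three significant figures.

ω₂ = 12.78 rad/s (from 122 rpm).
Differentiating the loop-closure r₂e^{iθ₂}+r₃e^{iθ₃}=r₁+r₄e^{iθ₄} gives r₂ω₂e^{iθ₂}+r₃ω₃e^{iθ₃}=r₄ω₄e^{iθ₄}.
Eliminating the other unknown: ω₃ = r₂ω₂ sin(θ₄−θ₂) / [r₃ sin(θ₃−θ₄)].
Numerator sine = +0.96858; denominator sine = +0.89021.
Result = 0.0902·12.78·(+0.96858) / (0.2398·(+0.89021)) = +5.2286 rad/s; magnitude 5.2286 rad/s.

5.23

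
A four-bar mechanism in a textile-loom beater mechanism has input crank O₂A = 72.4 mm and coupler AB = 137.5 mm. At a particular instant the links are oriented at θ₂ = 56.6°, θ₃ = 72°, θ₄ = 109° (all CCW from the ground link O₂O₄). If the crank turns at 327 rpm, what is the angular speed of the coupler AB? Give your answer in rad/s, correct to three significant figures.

23.7

ω₂ = 34.24 rad/s (from 327 rpm).
Differentiating the loop-closure r₂e^{iθ₂}+r₃e^{iθ₃}=r₁+r₄e^{iθ₄} gives r₂ω₂e^{iθ₂}+r₃ω₃e^{iθ₃}=r₄ω₄e^{iθ₄}.
Eliminating the other unknown: ω₃ = r₂ω₂ sin(θ₄−θ₂) / [r₃ sin(θ₃−θ₄)].
Numerator sine = +0.79229; denominator sine = -0.60182.
Result = 0.0724·34.24·(+0.79229) / (0.1375·(-0.60182)) = -23.737 rad/s; magnitude 23.737 rad/s.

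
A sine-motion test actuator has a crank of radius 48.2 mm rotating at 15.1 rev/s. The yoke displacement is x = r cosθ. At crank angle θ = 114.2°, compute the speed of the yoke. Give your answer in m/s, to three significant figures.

4.17

ω = 94.88 rad/s (from 15.1 rev/s).
x = r cosθ ⇒ ẋ = −rω sinθ.
|v| = rω|sinθ| = 0.0482·94.88·|sin 114.2°| = 4.1712 m/s.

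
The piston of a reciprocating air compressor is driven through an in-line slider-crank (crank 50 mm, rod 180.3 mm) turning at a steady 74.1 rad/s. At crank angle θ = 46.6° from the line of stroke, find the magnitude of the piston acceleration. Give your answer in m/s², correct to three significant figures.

ω = 74.1 rad/s
x(θ) = r cosθ + √(L² − r² sin²θ); with ω constant, a = ω²·d²x/dθ².
d²x/dθ² = −r cosθ − r²(cos2θ)/√u − r⁴ sin²2θ/(4u^{3/2}),  u = L² − r² sin²θ = 0.0311883 m².
Substituting r = 0.05 m, L = 0.1803 m, θ = 46.6°: d²x/dθ² = -0.033847 m.
a = ω²·d²x/dθ² = (74.1)²·(-0.033847) = -185.85 m/s²;  |a| = 185.85 m/s².

186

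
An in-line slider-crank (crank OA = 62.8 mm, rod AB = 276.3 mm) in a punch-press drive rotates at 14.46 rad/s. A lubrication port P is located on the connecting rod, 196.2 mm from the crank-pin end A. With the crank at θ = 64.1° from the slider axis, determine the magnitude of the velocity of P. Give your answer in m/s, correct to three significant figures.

ω = 14.46 rad/s.  Crank-pin speed |V_A| = rω = 0.90809 m/s, perpendicular to OA.
Rod angle: sinφ = −(r/L) sinθ ⇒ φ = -11.798°; ω_rod = −rω cosθ/√(L²−r²sin²θ) = -1.4666 rad/s.
V_P = V_A + ω_rod × AP, with AP = 0.1962 m along the rod.
Components: V_Px = −rω sinθ − a·ω_rod·sinφ = -0.87571 m/s;  V_Py = rω cosθ + a·ω_rod·cosφ = +0.11499 m/s.
|V_P| = √(V_Px² + V_Py²) = 0.88323 m/s.

0.883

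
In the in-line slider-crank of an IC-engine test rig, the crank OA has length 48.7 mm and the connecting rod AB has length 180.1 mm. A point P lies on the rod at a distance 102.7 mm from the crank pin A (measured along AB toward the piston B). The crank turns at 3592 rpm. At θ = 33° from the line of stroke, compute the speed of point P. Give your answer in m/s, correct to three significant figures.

13.1

ω = 376.2 rad/s.  Crank-pin speed |V_A| = rω = 18.319 m/s, perpendicular to OA.
Rod angle: sinφ = −(r/L) sinθ ⇒ φ = -8.469°; ω_rod = −rω cosθ/√(L²−r²sin²θ) = -86.245 rad/s.
V_P = V_A + ω_rod × AP, with AP = 0.1027 m along the rod.
Components: V_Px = −rω sinθ − a·ω_rod·sinφ = -11.282 m/s;  V_Py = rω cosθ + a·ω_rod·cosφ = +6.6026 m/s.
|V_P| = √(V_Px² + V_Py²) = 13.072 m/s.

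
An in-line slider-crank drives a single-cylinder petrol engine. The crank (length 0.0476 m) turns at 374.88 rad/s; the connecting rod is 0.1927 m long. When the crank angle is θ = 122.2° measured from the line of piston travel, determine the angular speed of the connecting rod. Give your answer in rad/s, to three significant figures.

50.5

ω = 374.9 rad/s
The rod makes angle φ with the slider axis where L sinφ = r sinθ; differentiating, L cosφ·φ̇ = r ω cosθ.
L cosφ = √(L² − r² sin²θ) = 0.18844 m.
|ω_rod| = r ω |cosθ| / √(L² − r² sin²θ) = 0.0476·374.9·0.53288/0.18844 = 50.46 rad/s.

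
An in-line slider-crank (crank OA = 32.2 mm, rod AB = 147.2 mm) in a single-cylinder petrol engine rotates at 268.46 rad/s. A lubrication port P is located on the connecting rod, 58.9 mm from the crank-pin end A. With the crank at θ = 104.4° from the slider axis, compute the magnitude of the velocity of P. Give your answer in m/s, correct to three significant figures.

8.29

ω = 268.5 rad/s.  Crank-pin speed |V_A| = rω = 8.6444 m/s, perpendicular to OA.
Rod angle: sinφ = −(r/L) sinθ ⇒ φ = -12.232°; ω_rod = −rω cosθ/√(L²−r²sin²θ) = +14.944 rad/s.
V_P = V_A + ω_rod × AP, with AP = 0.0589 m along the rod.
Components: V_Px = −rω sinθ − a·ω_rod·sinφ = -8.1863 m/s;  V_Py = rω cosθ + a·ω_rod·cosφ = -1.2896 m/s.
|V_P| = √(V_Px² + V_Py²) = 8.2873 m/s.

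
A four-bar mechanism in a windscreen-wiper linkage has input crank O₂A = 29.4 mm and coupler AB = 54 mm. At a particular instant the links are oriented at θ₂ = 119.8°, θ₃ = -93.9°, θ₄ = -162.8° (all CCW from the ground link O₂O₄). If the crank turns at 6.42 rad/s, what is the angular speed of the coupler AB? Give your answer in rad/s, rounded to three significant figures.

3.66

ω₂ = 6.42 rad/s
Differentiating the loop-closure r₂e^{iθ₂}+r₃e^{iθ₃}=r₁+r₄e^{iθ₄} gives r₂ω₂e^{iθ₂}+r₃ω₃e^{iθ₃}=r₄ω₄e^{iθ₄}.
Eliminating the other unknown: ω₃ = r₂ω₂ sin(θ₄−θ₂) / [r₃ sin(θ₃−θ₄)].
Numerator sine = +0.97592; denominator sine = +0.93295.
Result = 0.0294·6.42·(+0.97592) / (0.054·(+0.93295)) = +3.6563 rad/s; magnitude 3.6563 rad/s.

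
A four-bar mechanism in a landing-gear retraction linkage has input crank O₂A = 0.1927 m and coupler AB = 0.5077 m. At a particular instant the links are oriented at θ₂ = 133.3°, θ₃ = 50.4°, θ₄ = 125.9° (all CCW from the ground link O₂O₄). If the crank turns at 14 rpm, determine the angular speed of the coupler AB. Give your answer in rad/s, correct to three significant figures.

ω₂ = 1.466 rad/s (from 14 rpm).
Differentiating the loop-closure r₂e^{iθ₂}+r₃e^{iθ₃}=r₁+r₄e^{iθ₄} gives r₂ω₂e^{iθ₂}+r₃ω₃e^{iθ₃}=r₄ω₄e^{iθ₄}.
Eliminating the other unknown: ω₃ = r₂ω₂ sin(θ₄−θ₂) / [r₃ sin(θ₃−θ₄)].
Numerator sine = -0.12880; denominator sine = -0.96815.
Result = 0.1927·1.466·(-0.12880) / (0.5077·(-0.96815)) = +0.074027 rad/s; magnitude 0.074027 rad/s.

0.0740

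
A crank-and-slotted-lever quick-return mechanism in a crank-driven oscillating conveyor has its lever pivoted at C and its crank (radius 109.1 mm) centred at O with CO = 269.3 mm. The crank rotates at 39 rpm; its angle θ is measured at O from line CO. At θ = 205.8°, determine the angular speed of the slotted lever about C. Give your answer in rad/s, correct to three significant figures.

1.89

ω = 4.084 rad/s (from 39 rpm).
Crank pin A relative to C: A = (d + r cosθ, r sinθ); lever angle φ = atan2(r sinθ, d + r cosθ).
Differentiating tanφ: φ̇ = rω(d cosθ + r)/(d² + r² + 2dr cosθ).
d² + r² + 2dr cosθ = |CA|² = 0.0315214 m²;  d cosθ + r = -0.13336 m.
|ω_lever| = |0.1091·4.084·-0.13336| / 0.0315214 = 1.8851 rad/s.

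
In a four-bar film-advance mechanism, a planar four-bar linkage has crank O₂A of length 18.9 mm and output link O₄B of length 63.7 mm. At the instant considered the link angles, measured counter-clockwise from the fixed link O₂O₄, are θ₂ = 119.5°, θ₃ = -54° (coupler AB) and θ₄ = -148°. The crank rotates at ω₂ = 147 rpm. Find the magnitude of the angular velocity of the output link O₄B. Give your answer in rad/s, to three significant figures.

0.518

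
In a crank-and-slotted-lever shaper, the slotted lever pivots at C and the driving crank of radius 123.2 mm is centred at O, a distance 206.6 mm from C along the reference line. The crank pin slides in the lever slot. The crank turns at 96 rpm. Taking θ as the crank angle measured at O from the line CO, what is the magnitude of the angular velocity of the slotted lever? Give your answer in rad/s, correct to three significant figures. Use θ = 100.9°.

2.16

ω = 10.05 rad/s (from 96 rpm).
Crank pin A relative to C: A = (d + r cosθ, r sinθ); lever angle φ = atan2(r sinθ, d + r cosθ).
Differentiating tanφ: φ̇ = rω(d cosθ + r)/(d² + r² + 2dr cosθ).
d² + r² + 2dr cosθ = |CA|² = 0.0482357 m²;  d cosθ + r = +0.084133 m.
|ω_lever| = |0.1232·10.05·+0.084133| / 0.0482357 = 2.1603 rad/s.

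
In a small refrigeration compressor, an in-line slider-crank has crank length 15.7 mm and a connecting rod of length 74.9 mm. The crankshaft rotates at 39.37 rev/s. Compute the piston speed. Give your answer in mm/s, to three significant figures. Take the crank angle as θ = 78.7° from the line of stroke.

3970

ω = 2π·39.4 = 247.4 rad/s
For an in-line slider-crank, x = r cosθ + √(L² − r² sin²θ), so v = −rω sinθ·[1 + r cosθ/√(L² − r² sin²θ)].
With r = 0.0157 m, L = 0.0749 m, θ = 78.7°: √(L² − r² sin²θ) = 0.073301 m.
v = −0.0157·247.4·0.98061·[1 + 0.0157·0.19595/0.073301] = -3.9682 m/s.
|v| = 3.9682 m/s = 3968.2 mm/s.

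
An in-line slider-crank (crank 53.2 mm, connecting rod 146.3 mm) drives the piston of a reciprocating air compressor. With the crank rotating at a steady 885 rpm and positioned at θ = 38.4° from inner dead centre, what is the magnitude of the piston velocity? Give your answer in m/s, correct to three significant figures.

ω = 2π·885/60 = 92.68 rad/s
For an in-line slider-crank, x = r cosθ + √(L² − r² sin²θ), so v = −rω sinθ·[1 + r cosθ/√(L² − r² sin²θ)].
With r = 0.0532 m, L = 0.1463 m, θ = 38.4°: √(L² − r² sin²θ) = 0.14252 m.
v = −0.0532·92.68·0.62115·[1 + 0.0532·0.78369/0.14252] = -3.9584 m/s.
|v| = 3.9584 m/s.

3.96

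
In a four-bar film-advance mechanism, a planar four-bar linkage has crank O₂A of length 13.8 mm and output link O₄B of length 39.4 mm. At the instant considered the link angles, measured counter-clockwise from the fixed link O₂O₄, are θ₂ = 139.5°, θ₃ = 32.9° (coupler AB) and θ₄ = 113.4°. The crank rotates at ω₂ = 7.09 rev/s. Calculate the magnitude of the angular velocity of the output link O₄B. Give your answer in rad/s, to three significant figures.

ω₂ = 44.55 rad/s (from 7.09 rev/s).
Differentiating the loop-closure r₂e^{iθ₂}+r₃e^{iθ₃}=r₁+r₄e^{iθ₄} gives r₂ω₂e^{iθ₂}+r₃ω₃e^{iθ₃}=r₄ω₄e^{iθ₄}.
Eliminating the other unknown: ω₄ = r₂ω₂ sin(θ₂−θ₃) / [r₄ sin(θ₄−θ₃)].
Numerator sine = +0.95832; denominator sine = +0.98629.
Result = 0.0138·44.55·(+0.95832) / (0.0394·(+0.98629)) = +15.161 rad/s; magnitude 15.161 rad/s.

15.2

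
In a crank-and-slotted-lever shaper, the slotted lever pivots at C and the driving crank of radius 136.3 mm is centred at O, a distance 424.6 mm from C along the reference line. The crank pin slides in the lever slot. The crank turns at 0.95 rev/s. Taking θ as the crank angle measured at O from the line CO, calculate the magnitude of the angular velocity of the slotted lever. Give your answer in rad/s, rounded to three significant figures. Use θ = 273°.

ω = 5.969 rad/s (from 0.95 rev/s).
Crank pin A relative to C: A = (d + r cosθ, r sinθ); lever angle φ = atan2(r sinθ, d + r cosθ).
Differentiating tanφ: φ̇ = rω(d cosθ + r)/(d² + r² + 2dr cosθ).
d² + r² + 2dr cosθ = |CA|² = 0.204921 m²;  d cosθ + r = +0.15852 m.
|ω_lever| = |0.1363·5.969·+0.15852| / 0.204921 = 0.62937 rad/s.

0.629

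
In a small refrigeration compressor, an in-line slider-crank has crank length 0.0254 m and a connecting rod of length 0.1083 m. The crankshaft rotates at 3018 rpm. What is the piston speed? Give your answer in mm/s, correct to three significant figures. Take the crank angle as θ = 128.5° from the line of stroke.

ω = 2π·3018/60 = 316 rad/s
For an in-line slider-crank, x = r cosθ + √(L² − r² sin²θ), so v = −rω sinθ·[1 + r cosθ/√(L² − r² sin²θ)].
With r = 0.0254 m, L = 0.1083 m, θ = 128.5°: √(L² − r² sin²θ) = 0.10646 m.
v = −0.0254·316·0.78261·[1 + 0.0254·-0.62251/0.10646] = -5.3493 m/s.
|v| = 5.3493 m/s = 5349.3 mm/s.

5350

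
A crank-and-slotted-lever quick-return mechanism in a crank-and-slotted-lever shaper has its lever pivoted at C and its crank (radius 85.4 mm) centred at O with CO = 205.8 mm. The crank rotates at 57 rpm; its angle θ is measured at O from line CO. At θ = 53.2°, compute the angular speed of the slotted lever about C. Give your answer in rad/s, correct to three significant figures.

ω = 5.969 rad/s (from 57 rpm).
Crank pin A relative to C: A = (d + r cosθ, r sinθ); lever angle φ = atan2(r sinθ, d + r cosθ).
Differentiating tanφ: φ̇ = rω(d cosθ + r)/(d² + r² + 2dr cosθ).
d² + r² + 2dr cosθ = |CA|² = 0.0707029 m²;  d cosθ + r = +0.20868 m.
|ω_lever| = |0.0854·5.969·+0.20868| / 0.0707029 = 1.5045 rad/s.

1.50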